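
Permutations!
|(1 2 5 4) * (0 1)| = |(0 1 2 5 4)| = 5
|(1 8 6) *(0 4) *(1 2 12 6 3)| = |(0 4)(1 8 3)(2 12 6)| = 6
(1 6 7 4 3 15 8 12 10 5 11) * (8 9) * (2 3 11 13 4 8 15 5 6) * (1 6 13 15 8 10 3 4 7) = [0, 2, 4, 5, 11, 15, 1, 10, 12, 8, 13, 6, 3, 7, 14, 9] = (1 2 4 11 6)(3 5 15 9 8 12)(7 10 13)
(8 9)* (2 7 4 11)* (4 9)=[0, 1, 7, 3, 11, 5, 6, 9, 4, 8, 10, 2]=(2 7 9 8 4 11)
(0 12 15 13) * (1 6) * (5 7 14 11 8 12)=(0 5 7 14 11 8 12 15 13)(1 6)=[5, 6, 2, 3, 4, 7, 1, 14, 12, 9, 10, 8, 15, 0, 11, 13]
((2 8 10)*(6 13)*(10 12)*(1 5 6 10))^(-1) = (1 12 8 2 10 13 6 5) = [0, 12, 10, 3, 4, 1, 5, 7, 2, 9, 13, 11, 8, 6]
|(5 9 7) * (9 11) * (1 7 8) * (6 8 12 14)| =|(1 7 5 11 9 12 14 6 8)| =9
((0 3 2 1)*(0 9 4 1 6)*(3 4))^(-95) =(0 9 6 1 2 4 3) =[9, 2, 4, 0, 3, 5, 1, 7, 8, 6]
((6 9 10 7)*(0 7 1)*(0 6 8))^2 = (0 8 7)(1 9)(6 10) = [8, 9, 2, 3, 4, 5, 10, 0, 7, 1, 6]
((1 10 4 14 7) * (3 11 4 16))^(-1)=[0, 7, 2, 16, 11, 5, 6, 14, 8, 9, 1, 3, 12, 13, 4, 15, 10]=(1 7 14 4 11 3 16 10)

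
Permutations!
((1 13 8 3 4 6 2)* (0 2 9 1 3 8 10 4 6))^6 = [13, 3, 10, 4, 1, 5, 0, 7, 8, 2, 9, 11, 12, 6] = (0 13 6)(1 3 4)(2 10 9)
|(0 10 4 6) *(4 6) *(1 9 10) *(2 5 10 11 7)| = 9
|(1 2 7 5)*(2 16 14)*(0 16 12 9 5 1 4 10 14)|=18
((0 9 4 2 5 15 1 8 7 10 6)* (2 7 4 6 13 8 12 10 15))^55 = (0 9 6)(1 15 7 4 8 13 10 12)(2 5) = [9, 15, 5, 3, 8, 2, 0, 4, 13, 6, 12, 11, 1, 10, 14, 7]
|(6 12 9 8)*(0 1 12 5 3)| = 8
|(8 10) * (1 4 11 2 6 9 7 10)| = |(1 4 11 2 6 9 7 10 8)| = 9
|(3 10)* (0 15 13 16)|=|(0 15 13 16)(3 10)|=4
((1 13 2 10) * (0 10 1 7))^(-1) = (0 7 10)(1 2 13) = [7, 2, 13, 3, 4, 5, 6, 10, 8, 9, 0, 11, 12, 1]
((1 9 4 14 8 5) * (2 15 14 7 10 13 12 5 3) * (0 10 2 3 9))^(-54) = (2 14 9 7 15 8 4) = [0, 1, 14, 3, 2, 5, 6, 15, 4, 7, 10, 11, 12, 13, 9, 8]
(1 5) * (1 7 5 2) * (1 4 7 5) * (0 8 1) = (0 8 1 2 4 7) = [8, 2, 4, 3, 7, 5, 6, 0, 1]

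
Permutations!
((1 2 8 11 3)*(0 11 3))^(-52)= (11)= [0, 1, 2, 3, 4, 5, 6, 7, 8, 9, 10, 11]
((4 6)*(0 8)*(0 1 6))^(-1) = (0 4 6 1 8) = [4, 8, 2, 3, 6, 5, 1, 7, 0]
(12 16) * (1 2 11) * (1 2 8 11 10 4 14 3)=[0, 8, 10, 1, 14, 5, 6, 7, 11, 9, 4, 2, 16, 13, 3, 15, 12]=(1 8 11 2 10 4 14 3)(12 16)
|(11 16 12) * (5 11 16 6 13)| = 4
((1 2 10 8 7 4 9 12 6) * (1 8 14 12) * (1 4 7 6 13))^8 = (1 10 12)(2 14 13) = [0, 10, 14, 3, 4, 5, 6, 7, 8, 9, 12, 11, 1, 2, 13]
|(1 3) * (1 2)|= |(1 3 2)|= 3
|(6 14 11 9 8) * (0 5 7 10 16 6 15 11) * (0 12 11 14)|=6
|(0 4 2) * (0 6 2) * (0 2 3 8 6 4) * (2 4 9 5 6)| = 6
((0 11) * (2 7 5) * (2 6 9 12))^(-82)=(2 5 9)(6 12 7)=[0, 1, 5, 3, 4, 9, 12, 6, 8, 2, 10, 11, 7]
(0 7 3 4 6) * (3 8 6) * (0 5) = (0 7 8 6 5)(3 4) = [7, 1, 2, 4, 3, 0, 5, 8, 6]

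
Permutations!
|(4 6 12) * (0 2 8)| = |(0 2 8)(4 6 12)| = 3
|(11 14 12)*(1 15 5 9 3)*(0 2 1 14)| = |(0 2 1 15 5 9 3 14 12 11)| = 10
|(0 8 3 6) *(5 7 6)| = 6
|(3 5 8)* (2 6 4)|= |(2 6 4)(3 5 8)|= 3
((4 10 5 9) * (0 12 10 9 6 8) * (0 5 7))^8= (12)(5 8 6)= [0, 1, 2, 3, 4, 8, 5, 7, 6, 9, 10, 11, 12]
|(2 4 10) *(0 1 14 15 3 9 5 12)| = |(0 1 14 15 3 9 5 12)(2 4 10)| = 24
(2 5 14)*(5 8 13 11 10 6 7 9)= (2 8 13 11 10 6 7 9 5 14)= [0, 1, 8, 3, 4, 14, 7, 9, 13, 5, 6, 10, 12, 11, 2]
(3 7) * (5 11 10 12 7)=[0, 1, 2, 5, 4, 11, 6, 3, 8, 9, 12, 10, 7]=(3 5 11 10 12 7)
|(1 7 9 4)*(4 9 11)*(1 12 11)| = |(1 7)(4 12 11)| = 6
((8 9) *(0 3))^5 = (0 3)(8 9) = [3, 1, 2, 0, 4, 5, 6, 7, 9, 8]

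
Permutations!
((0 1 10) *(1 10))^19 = (0 10) = [10, 1, 2, 3, 4, 5, 6, 7, 8, 9, 0]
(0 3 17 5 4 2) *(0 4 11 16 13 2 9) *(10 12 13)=(0 3 17 5 11 16 10 12 13 2 4 9)=[3, 1, 4, 17, 9, 11, 6, 7, 8, 0, 12, 16, 13, 2, 14, 15, 10, 5]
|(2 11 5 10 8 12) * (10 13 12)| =10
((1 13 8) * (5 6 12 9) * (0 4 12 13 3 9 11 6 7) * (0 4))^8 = [0, 6, 2, 13, 9, 1, 4, 3, 11, 8, 10, 7, 5, 12] = (1 6 4 9 8 11 7 3 13 12 5)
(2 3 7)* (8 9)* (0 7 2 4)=[7, 1, 3, 2, 0, 5, 6, 4, 9, 8]=(0 7 4)(2 3)(8 9)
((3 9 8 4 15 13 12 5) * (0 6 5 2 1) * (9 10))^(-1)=(0 1 2 12 13 15 4 8 9 10 3 5 6)=[1, 2, 12, 5, 8, 6, 0, 7, 9, 10, 3, 11, 13, 15, 14, 4]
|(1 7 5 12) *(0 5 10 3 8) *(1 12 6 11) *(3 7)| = 14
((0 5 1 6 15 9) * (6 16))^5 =(0 15 16 5 9 6 1) =[15, 0, 2, 3, 4, 9, 1, 7, 8, 6, 10, 11, 12, 13, 14, 16, 5]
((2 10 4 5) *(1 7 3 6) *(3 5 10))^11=(1 6 3 2 5 7)(4 10)=[0, 6, 5, 2, 10, 7, 3, 1, 8, 9, 4]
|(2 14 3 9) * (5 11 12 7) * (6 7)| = |(2 14 3 9)(5 11 12 6 7)| = 20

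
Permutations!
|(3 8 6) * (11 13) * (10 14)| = 6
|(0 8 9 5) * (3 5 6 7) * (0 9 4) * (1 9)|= |(0 8 4)(1 9 6 7 3 5)|= 6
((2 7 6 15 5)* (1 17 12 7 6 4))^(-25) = [0, 1, 5, 3, 4, 15, 2, 7, 8, 9, 10, 11, 12, 13, 14, 6, 16, 17] = (17)(2 5 15 6)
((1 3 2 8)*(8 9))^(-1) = (1 8 9 2 3) = [0, 8, 3, 1, 4, 5, 6, 7, 9, 2]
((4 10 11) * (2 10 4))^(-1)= (2 11 10)= [0, 1, 11, 3, 4, 5, 6, 7, 8, 9, 2, 10]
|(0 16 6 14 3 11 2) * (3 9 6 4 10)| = |(0 16 4 10 3 11 2)(6 14 9)| = 21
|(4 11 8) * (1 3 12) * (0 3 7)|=|(0 3 12 1 7)(4 11 8)|=15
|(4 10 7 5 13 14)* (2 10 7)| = |(2 10)(4 7 5 13 14)| = 10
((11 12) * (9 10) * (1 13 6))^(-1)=[0, 6, 2, 3, 4, 5, 13, 7, 8, 10, 9, 12, 11, 1]=(1 6 13)(9 10)(11 12)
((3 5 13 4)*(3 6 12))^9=(3 4)(5 6)(12 13)=[0, 1, 2, 4, 3, 6, 5, 7, 8, 9, 10, 11, 13, 12]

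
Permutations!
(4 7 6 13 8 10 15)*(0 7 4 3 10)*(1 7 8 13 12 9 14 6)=(0 8)(1 7)(3 10 15)(6 12 9 14)=[8, 7, 2, 10, 4, 5, 12, 1, 0, 14, 15, 11, 9, 13, 6, 3]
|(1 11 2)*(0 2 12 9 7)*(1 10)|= |(0 2 10 1 11 12 9 7)|= 8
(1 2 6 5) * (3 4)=[0, 2, 6, 4, 3, 1, 5]=(1 2 6 5)(3 4)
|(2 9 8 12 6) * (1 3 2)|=|(1 3 2 9 8 12 6)|=7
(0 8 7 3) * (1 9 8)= (0 1 9 8 7 3)= [1, 9, 2, 0, 4, 5, 6, 3, 7, 8]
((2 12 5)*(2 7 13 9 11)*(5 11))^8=(13)(2 11 12)=[0, 1, 11, 3, 4, 5, 6, 7, 8, 9, 10, 12, 2, 13]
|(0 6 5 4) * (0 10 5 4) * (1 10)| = |(0 6 4 1 10 5)| = 6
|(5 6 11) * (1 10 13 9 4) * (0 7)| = |(0 7)(1 10 13 9 4)(5 6 11)| = 30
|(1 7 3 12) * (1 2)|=5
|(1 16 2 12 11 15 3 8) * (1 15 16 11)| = 15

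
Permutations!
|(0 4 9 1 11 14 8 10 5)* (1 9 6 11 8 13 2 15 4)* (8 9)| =|(0 1 9 8 10 5)(2 15 4 6 11 14 13)| =42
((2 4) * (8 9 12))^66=(12)=[0, 1, 2, 3, 4, 5, 6, 7, 8, 9, 10, 11, 12]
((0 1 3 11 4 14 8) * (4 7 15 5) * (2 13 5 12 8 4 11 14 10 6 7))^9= (0 12 7 10 14 1 8 15 6 4 3)(2 13 5 11)= [12, 8, 13, 0, 3, 11, 4, 10, 15, 9, 14, 2, 7, 5, 1, 6]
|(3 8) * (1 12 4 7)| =|(1 12 4 7)(3 8)| =4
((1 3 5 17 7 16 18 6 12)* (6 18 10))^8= (18)(1 12 6 10 16 7 17 5 3)= [0, 12, 2, 1, 4, 3, 10, 17, 8, 9, 16, 11, 6, 13, 14, 15, 7, 5, 18]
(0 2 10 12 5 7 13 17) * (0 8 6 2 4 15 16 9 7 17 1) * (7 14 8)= (0 4 15 16 9 14 8 6 2 10 12 5 17 7 13 1)= [4, 0, 10, 3, 15, 17, 2, 13, 6, 14, 12, 11, 5, 1, 8, 16, 9, 7]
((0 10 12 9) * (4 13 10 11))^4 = [10, 1, 2, 3, 9, 5, 6, 7, 8, 13, 11, 12, 4, 0] = (0 10 11 12 4 9 13)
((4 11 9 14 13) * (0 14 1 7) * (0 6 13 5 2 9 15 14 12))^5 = (0 12)(1 11 9 4 2 13 5 6 14 7 15) = [12, 11, 13, 3, 2, 6, 14, 15, 8, 4, 10, 9, 0, 5, 7, 1]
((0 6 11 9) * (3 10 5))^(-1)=[9, 1, 2, 5, 4, 10, 0, 7, 8, 11, 3, 6]=(0 9 11 6)(3 5 10)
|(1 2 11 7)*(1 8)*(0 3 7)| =7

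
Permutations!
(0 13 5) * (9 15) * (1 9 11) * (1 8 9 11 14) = (0 13 5)(1 11 8 9 15 14) = [13, 11, 2, 3, 4, 0, 6, 7, 9, 15, 10, 8, 12, 5, 1, 14]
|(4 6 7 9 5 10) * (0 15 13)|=6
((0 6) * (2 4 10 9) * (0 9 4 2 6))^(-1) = (4 10)(6 9) = [0, 1, 2, 3, 10, 5, 9, 7, 8, 6, 4]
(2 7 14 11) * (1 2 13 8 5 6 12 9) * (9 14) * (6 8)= (1 2 7 9)(5 8)(6 12 14 11 13)= [0, 2, 7, 3, 4, 8, 12, 9, 5, 1, 10, 13, 14, 6, 11]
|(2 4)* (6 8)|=2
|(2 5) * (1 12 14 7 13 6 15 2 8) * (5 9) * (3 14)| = 12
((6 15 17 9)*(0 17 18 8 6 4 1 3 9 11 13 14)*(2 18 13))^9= (0 14 13 15 6 8 18 2 11 17)(1 3 9 4)= [14, 3, 11, 9, 1, 5, 8, 7, 18, 4, 10, 17, 12, 15, 13, 6, 16, 0, 2]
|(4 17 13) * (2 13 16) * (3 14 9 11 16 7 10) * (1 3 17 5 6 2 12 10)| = 10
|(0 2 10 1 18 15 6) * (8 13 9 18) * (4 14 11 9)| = |(0 2 10 1 8 13 4 14 11 9 18 15 6)| = 13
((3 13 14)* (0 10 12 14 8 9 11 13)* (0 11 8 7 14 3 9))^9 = (0 8 9 14 7 13 11 3 12 10) = [8, 1, 2, 12, 4, 5, 6, 13, 9, 14, 0, 3, 10, 11, 7]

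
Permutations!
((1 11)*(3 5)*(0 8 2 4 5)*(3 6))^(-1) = (0 3 6 5 4 2 8)(1 11) = [3, 11, 8, 6, 2, 4, 5, 7, 0, 9, 10, 1]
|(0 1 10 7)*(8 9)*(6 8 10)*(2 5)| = |(0 1 6 8 9 10 7)(2 5)| = 14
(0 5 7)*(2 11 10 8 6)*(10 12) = (0 5 7)(2 11 12 10 8 6) = [5, 1, 11, 3, 4, 7, 2, 0, 6, 9, 8, 12, 10]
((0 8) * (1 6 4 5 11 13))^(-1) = (0 8)(1 13 11 5 4 6) = [8, 13, 2, 3, 6, 4, 1, 7, 0, 9, 10, 5, 12, 11]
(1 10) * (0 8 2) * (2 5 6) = [8, 10, 0, 3, 4, 6, 2, 7, 5, 9, 1] = (0 8 5 6 2)(1 10)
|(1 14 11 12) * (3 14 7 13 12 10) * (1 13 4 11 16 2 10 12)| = 30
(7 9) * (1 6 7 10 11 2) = (1 6 7 9 10 11 2) = [0, 6, 1, 3, 4, 5, 7, 9, 8, 10, 11, 2]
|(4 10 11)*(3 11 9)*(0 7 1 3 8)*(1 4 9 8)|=20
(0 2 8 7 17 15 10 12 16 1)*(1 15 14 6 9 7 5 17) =[2, 0, 8, 3, 4, 17, 9, 1, 5, 7, 12, 11, 16, 13, 6, 10, 15, 14] =(0 2 8 5 17 14 6 9 7 1)(10 12 16 15)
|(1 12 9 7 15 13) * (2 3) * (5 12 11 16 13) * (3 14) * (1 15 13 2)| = 6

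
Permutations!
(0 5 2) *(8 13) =(0 5 2)(8 13) =[5, 1, 0, 3, 4, 2, 6, 7, 13, 9, 10, 11, 12, 8]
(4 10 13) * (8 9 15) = (4 10 13)(8 9 15) = [0, 1, 2, 3, 10, 5, 6, 7, 9, 15, 13, 11, 12, 4, 14, 8]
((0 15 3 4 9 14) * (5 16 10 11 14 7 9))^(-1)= (0 14 11 10 16 5 4 3 15)(7 9)= [14, 1, 2, 15, 3, 4, 6, 9, 8, 7, 16, 10, 12, 13, 11, 0, 5]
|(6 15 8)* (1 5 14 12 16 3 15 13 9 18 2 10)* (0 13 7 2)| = |(0 13 9 18)(1 5 14 12 16 3 15 8 6 7 2 10)| = 12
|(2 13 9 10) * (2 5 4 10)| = 3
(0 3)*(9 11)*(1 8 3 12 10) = (0 12 10 1 8 3)(9 11) = [12, 8, 2, 0, 4, 5, 6, 7, 3, 11, 1, 9, 10]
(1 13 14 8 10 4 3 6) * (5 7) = [0, 13, 2, 6, 3, 7, 1, 5, 10, 9, 4, 11, 12, 14, 8] = (1 13 14 8 10 4 3 6)(5 7)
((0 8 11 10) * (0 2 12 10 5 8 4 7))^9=(12)=[0, 1, 2, 3, 4, 5, 6, 7, 8, 9, 10, 11, 12]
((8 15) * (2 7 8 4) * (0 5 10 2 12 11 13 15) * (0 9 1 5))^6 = (1 9 8 7 2 10 5)(4 12 11 13 15) = [0, 9, 10, 3, 12, 1, 6, 2, 7, 8, 5, 13, 11, 15, 14, 4]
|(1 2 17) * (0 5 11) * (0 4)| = |(0 5 11 4)(1 2 17)| = 12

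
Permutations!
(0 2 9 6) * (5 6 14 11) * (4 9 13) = (0 2 13 4 9 14 11 5 6) = [2, 1, 13, 3, 9, 6, 0, 7, 8, 14, 10, 5, 12, 4, 11]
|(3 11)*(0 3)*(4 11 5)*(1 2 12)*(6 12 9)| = 5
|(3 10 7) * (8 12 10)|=|(3 8 12 10 7)|=5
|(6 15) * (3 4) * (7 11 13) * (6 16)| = |(3 4)(6 15 16)(7 11 13)| = 6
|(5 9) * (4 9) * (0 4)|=|(0 4 9 5)|=4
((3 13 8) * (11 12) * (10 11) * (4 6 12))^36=(13)(4 6 12 10 11)=[0, 1, 2, 3, 6, 5, 12, 7, 8, 9, 11, 4, 10, 13]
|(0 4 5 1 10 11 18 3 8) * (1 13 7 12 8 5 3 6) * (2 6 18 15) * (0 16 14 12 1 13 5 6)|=|(18)(0 4 3 6 13 7 1 10 11 15 2)(8 16 14 12)|=44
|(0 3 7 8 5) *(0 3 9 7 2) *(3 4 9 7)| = |(0 7 8 5 4 9 3 2)| = 8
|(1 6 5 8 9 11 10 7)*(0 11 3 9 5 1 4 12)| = |(0 11 10 7 4 12)(1 6)(3 9)(5 8)| = 6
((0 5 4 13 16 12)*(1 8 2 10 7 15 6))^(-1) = (0 12 16 13 4 5)(1 6 15 7 10 2 8) = [12, 6, 8, 3, 5, 0, 15, 10, 1, 9, 2, 11, 16, 4, 14, 7, 13]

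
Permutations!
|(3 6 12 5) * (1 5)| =|(1 5 3 6 12)| =5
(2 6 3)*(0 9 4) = (0 9 4)(2 6 3) = [9, 1, 6, 2, 0, 5, 3, 7, 8, 4]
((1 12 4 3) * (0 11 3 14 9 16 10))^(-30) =(16) =[0, 1, 2, 3, 4, 5, 6, 7, 8, 9, 10, 11, 12, 13, 14, 15, 16]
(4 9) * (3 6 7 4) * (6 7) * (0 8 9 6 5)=(0 8 9 3 7 4 6 5)=[8, 1, 2, 7, 6, 0, 5, 4, 9, 3]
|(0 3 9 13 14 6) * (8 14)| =|(0 3 9 13 8 14 6)| =7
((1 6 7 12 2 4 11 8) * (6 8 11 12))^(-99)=(12)(1 8)(6 7)=[0, 8, 2, 3, 4, 5, 7, 6, 1, 9, 10, 11, 12]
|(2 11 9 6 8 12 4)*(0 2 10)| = |(0 2 11 9 6 8 12 4 10)| = 9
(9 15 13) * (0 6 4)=[6, 1, 2, 3, 0, 5, 4, 7, 8, 15, 10, 11, 12, 9, 14, 13]=(0 6 4)(9 15 13)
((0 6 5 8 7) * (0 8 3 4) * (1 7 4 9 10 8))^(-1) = (0 4 8 10 9 3 5 6)(1 7) = [4, 7, 2, 5, 8, 6, 0, 1, 10, 3, 9]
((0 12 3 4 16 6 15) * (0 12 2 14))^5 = [14, 1, 0, 12, 3, 5, 16, 7, 8, 9, 10, 11, 15, 13, 2, 6, 4] = (0 14 2)(3 12 15 6 16 4)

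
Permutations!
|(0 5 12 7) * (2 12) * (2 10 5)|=4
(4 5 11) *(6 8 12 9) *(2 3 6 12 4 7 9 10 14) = [0, 1, 3, 6, 5, 11, 8, 9, 4, 12, 14, 7, 10, 13, 2] = (2 3 6 8 4 5 11 7 9 12 10 14)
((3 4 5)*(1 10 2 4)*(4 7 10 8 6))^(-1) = (1 3 5 4 6 8)(2 10 7) = [0, 3, 10, 5, 6, 4, 8, 2, 1, 9, 7]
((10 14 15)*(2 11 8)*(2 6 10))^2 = (2 8 10 15 11 6 14) = [0, 1, 8, 3, 4, 5, 14, 7, 10, 9, 15, 6, 12, 13, 2, 11]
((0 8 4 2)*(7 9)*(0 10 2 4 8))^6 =[0, 1, 2, 3, 4, 5, 6, 7, 8, 9, 10] =(10)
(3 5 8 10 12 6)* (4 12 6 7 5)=(3 4 12 7 5 8 10 6)=[0, 1, 2, 4, 12, 8, 3, 5, 10, 9, 6, 11, 7]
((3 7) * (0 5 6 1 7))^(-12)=(7)=[0, 1, 2, 3, 4, 5, 6, 7]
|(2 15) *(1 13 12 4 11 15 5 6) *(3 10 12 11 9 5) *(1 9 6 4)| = |(1 13 11 15 2 3 10 12)(4 6 9 5)| = 8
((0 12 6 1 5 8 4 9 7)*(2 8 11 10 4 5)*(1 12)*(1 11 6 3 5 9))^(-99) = (3 5 6 12) = [0, 1, 2, 5, 4, 6, 12, 7, 8, 9, 10, 11, 3]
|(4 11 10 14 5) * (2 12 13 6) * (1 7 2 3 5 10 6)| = |(1 7 2 12 13)(3 5 4 11 6)(10 14)| = 10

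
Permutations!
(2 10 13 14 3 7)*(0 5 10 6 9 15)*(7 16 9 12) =(0 5 10 13 14 3 16 9 15)(2 6 12 7) =[5, 1, 6, 16, 4, 10, 12, 2, 8, 15, 13, 11, 7, 14, 3, 0, 9]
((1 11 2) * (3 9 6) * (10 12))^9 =(10 12) =[0, 1, 2, 3, 4, 5, 6, 7, 8, 9, 12, 11, 10]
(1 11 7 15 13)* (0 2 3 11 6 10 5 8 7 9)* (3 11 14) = (0 2 11 9)(1 6 10 5 8 7 15 13)(3 14) = [2, 6, 11, 14, 4, 8, 10, 15, 7, 0, 5, 9, 12, 1, 3, 13]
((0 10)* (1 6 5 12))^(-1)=(0 10)(1 12 5 6)=[10, 12, 2, 3, 4, 6, 1, 7, 8, 9, 0, 11, 5]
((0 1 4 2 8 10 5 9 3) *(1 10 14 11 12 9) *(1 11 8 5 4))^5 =(0 11 10 12 4 9 2 3 5)(8 14) =[11, 1, 3, 5, 9, 0, 6, 7, 14, 2, 12, 10, 4, 13, 8]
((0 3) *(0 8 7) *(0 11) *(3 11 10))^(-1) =[11, 1, 2, 10, 4, 5, 6, 8, 3, 9, 7, 0] =(0 11)(3 10 7 8)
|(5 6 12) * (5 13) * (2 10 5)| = |(2 10 5 6 12 13)| = 6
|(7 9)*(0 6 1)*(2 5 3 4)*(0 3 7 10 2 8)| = 30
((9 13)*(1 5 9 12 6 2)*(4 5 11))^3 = (1 5 12)(2 4 13)(6 11 9) = [0, 5, 4, 3, 13, 12, 11, 7, 8, 6, 10, 9, 1, 2]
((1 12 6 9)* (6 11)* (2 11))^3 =[0, 11, 9, 3, 4, 5, 12, 7, 8, 2, 10, 1, 6] =(1 11)(2 9)(6 12)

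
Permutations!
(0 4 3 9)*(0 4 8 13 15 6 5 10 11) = (0 8 13 15 6 5 10 11)(3 9 4) = [8, 1, 2, 9, 3, 10, 5, 7, 13, 4, 11, 0, 12, 15, 14, 6]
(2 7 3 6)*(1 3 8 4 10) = (1 3 6 2 7 8 4 10) = [0, 3, 7, 6, 10, 5, 2, 8, 4, 9, 1]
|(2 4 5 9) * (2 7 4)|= 4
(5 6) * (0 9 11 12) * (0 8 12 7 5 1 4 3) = (0 9 11 7 5 6 1 4 3)(8 12) = [9, 4, 2, 0, 3, 6, 1, 5, 12, 11, 10, 7, 8]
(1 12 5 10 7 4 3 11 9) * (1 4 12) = (3 11 9 4)(5 10 7 12) = [0, 1, 2, 11, 3, 10, 6, 12, 8, 4, 7, 9, 5]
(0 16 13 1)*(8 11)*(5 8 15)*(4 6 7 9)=(0 16 13 1)(4 6 7 9)(5 8 11 15)=[16, 0, 2, 3, 6, 8, 7, 9, 11, 4, 10, 15, 12, 1, 14, 5, 13]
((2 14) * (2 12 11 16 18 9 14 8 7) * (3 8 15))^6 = [0, 1, 15, 8, 4, 5, 6, 2, 7, 9, 10, 11, 12, 13, 14, 3, 16, 17, 18] = (18)(2 15 3 8 7)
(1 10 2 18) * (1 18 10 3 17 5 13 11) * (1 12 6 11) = (18)(1 3 17 5 13)(2 10)(6 11 12) = [0, 3, 10, 17, 4, 13, 11, 7, 8, 9, 2, 12, 6, 1, 14, 15, 16, 5, 18]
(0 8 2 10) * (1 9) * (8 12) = (0 12 8 2 10)(1 9) = [12, 9, 10, 3, 4, 5, 6, 7, 2, 1, 0, 11, 8]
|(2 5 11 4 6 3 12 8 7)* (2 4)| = 6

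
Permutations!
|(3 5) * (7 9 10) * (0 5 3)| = 6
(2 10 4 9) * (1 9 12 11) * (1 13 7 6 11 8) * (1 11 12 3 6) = (1 9 2 10 4 3 6 12 8 11 13 7) = [0, 9, 10, 6, 3, 5, 12, 1, 11, 2, 4, 13, 8, 7]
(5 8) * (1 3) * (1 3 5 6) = (1 5 8 6) = [0, 5, 2, 3, 4, 8, 1, 7, 6]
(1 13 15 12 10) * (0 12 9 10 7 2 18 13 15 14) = (0 12 7 2 18 13 14)(1 15 9 10) = [12, 15, 18, 3, 4, 5, 6, 2, 8, 10, 1, 11, 7, 14, 0, 9, 16, 17, 13]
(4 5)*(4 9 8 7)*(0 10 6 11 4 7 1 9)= (0 10 6 11 4 5)(1 9 8)= [10, 9, 2, 3, 5, 0, 11, 7, 1, 8, 6, 4]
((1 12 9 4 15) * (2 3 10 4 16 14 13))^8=(1 10 13 9 15 3 14 12 4 2 16)=[0, 10, 16, 14, 2, 5, 6, 7, 8, 15, 13, 11, 4, 9, 12, 3, 1]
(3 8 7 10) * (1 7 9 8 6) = (1 7 10 3 6)(8 9) = [0, 7, 2, 6, 4, 5, 1, 10, 9, 8, 3]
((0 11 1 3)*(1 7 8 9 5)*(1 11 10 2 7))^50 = (11) = [0, 1, 2, 3, 4, 5, 6, 7, 8, 9, 10, 11]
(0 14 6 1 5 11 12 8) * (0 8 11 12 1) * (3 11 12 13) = (0 14 6)(1 5 13 3 11) = [14, 5, 2, 11, 4, 13, 0, 7, 8, 9, 10, 1, 12, 3, 6]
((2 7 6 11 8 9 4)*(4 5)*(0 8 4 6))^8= (0 7 2 4 11 6 5 9 8)= [7, 1, 4, 3, 11, 9, 5, 2, 0, 8, 10, 6]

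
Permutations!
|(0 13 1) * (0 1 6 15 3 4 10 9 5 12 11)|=|(0 13 6 15 3 4 10 9 5 12 11)|=11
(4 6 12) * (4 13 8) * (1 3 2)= (1 3 2)(4 6 12 13 8)= [0, 3, 1, 2, 6, 5, 12, 7, 4, 9, 10, 11, 13, 8]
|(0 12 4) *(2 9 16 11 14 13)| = 6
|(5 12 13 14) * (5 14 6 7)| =5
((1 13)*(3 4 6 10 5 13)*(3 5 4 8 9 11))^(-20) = (1 5 13)(4 6 10) = [0, 5, 2, 3, 6, 13, 10, 7, 8, 9, 4, 11, 12, 1]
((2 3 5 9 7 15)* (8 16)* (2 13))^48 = (16)(2 13 15 7 9 5 3) = [0, 1, 13, 2, 4, 3, 6, 9, 8, 5, 10, 11, 12, 15, 14, 7, 16]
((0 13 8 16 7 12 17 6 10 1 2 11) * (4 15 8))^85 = (0 13 4 15 8 16 7 12 17 6 10 1 2 11) = [13, 2, 11, 3, 15, 5, 10, 12, 16, 9, 1, 0, 17, 4, 14, 8, 7, 6]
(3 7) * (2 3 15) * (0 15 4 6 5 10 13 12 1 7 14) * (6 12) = [15, 7, 3, 14, 12, 10, 5, 4, 8, 9, 13, 11, 1, 6, 0, 2] = (0 15 2 3 14)(1 7 4 12)(5 10 13 6)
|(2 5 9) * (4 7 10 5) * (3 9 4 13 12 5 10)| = |(2 13 12 5 4 7 3 9)| = 8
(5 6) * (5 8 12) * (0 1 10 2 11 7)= (0 1 10 2 11 7)(5 6 8 12)= [1, 10, 11, 3, 4, 6, 8, 0, 12, 9, 2, 7, 5]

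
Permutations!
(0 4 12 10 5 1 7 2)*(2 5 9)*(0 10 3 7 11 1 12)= (0 4)(1 11)(2 10 9)(3 7 5 12)= [4, 11, 10, 7, 0, 12, 6, 5, 8, 2, 9, 1, 3]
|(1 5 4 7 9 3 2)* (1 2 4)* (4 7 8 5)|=|(1 4 8 5)(3 7 9)|=12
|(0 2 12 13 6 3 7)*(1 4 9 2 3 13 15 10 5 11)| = 18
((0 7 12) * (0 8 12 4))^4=(12)(0 7 4)=[7, 1, 2, 3, 0, 5, 6, 4, 8, 9, 10, 11, 12]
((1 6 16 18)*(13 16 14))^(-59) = [0, 6, 2, 3, 4, 5, 14, 7, 8, 9, 10, 11, 12, 16, 13, 15, 18, 17, 1] = (1 6 14 13 16 18)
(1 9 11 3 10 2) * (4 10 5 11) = (1 9 4 10 2)(3 5 11) = [0, 9, 1, 5, 10, 11, 6, 7, 8, 4, 2, 3]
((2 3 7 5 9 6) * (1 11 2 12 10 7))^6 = (12)(1 2)(3 11) = [0, 2, 1, 11, 4, 5, 6, 7, 8, 9, 10, 3, 12]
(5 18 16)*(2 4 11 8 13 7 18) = (2 4 11 8 13 7 18 16 5) = [0, 1, 4, 3, 11, 2, 6, 18, 13, 9, 10, 8, 12, 7, 14, 15, 5, 17, 16]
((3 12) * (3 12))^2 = (12) = [0, 1, 2, 3, 4, 5, 6, 7, 8, 9, 10, 11, 12]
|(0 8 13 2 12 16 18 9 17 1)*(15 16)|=11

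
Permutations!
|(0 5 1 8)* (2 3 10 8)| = 7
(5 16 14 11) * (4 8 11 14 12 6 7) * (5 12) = (4 8 11 12 6 7)(5 16) = [0, 1, 2, 3, 8, 16, 7, 4, 11, 9, 10, 12, 6, 13, 14, 15, 5]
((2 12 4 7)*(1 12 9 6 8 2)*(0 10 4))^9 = (0 7)(1 10)(2 9 6 8)(4 12) = [7, 10, 9, 3, 12, 5, 8, 0, 2, 6, 1, 11, 4]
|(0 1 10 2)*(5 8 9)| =|(0 1 10 2)(5 8 9)| =12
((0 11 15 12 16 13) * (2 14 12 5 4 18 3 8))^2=(0 15 4 3 2 12 13 11 5 18 8 14 16)=[15, 1, 12, 2, 3, 18, 6, 7, 14, 9, 10, 5, 13, 11, 16, 4, 0, 17, 8]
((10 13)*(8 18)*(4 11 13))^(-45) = (4 10 13 11)(8 18) = [0, 1, 2, 3, 10, 5, 6, 7, 18, 9, 13, 4, 12, 11, 14, 15, 16, 17, 8]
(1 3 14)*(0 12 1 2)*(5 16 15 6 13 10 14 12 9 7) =(0 9 7 5 16 15 6 13 10 14 2)(1 3 12) =[9, 3, 0, 12, 4, 16, 13, 5, 8, 7, 14, 11, 1, 10, 2, 6, 15]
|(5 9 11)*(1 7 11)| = 5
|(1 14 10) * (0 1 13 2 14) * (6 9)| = |(0 1)(2 14 10 13)(6 9)| = 4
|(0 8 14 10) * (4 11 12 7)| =4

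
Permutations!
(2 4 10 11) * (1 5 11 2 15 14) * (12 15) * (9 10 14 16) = [0, 5, 4, 3, 14, 11, 6, 7, 8, 10, 2, 12, 15, 13, 1, 16, 9] = (1 5 11 12 15 16 9 10 2 4 14)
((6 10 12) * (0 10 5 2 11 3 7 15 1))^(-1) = [1, 15, 5, 11, 4, 6, 12, 3, 8, 9, 0, 2, 10, 13, 14, 7] = (0 1 15 7 3 11 2 5 6 12 10)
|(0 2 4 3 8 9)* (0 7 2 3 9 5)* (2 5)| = |(0 3 8 2 4 9 7 5)| = 8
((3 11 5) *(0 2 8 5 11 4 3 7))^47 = (11)(0 8 7 2 5)(3 4) = [8, 1, 5, 4, 3, 0, 6, 2, 7, 9, 10, 11]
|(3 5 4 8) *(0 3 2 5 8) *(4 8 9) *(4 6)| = 15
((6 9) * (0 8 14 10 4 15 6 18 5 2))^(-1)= [2, 1, 5, 3, 10, 18, 15, 7, 0, 6, 14, 11, 12, 13, 8, 4, 16, 17, 9]= (0 2 5 18 9 6 15 4 10 14 8)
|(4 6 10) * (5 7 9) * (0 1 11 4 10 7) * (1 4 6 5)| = 15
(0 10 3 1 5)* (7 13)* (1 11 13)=(0 10 3 11 13 7 1 5)=[10, 5, 2, 11, 4, 0, 6, 1, 8, 9, 3, 13, 12, 7]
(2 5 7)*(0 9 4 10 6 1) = [9, 0, 5, 3, 10, 7, 1, 2, 8, 4, 6] = (0 9 4 10 6 1)(2 5 7)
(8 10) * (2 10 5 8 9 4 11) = [0, 1, 10, 3, 11, 8, 6, 7, 5, 4, 9, 2] = (2 10 9 4 11)(5 8)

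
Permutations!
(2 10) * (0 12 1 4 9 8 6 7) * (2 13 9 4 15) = [12, 15, 10, 3, 4, 5, 7, 0, 6, 8, 13, 11, 1, 9, 14, 2] = (0 12 1 15 2 10 13 9 8 6 7)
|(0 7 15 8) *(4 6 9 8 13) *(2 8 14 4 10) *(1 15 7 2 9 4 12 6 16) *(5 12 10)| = |(0 2 8)(1 15 13 5 12 6 4 16)(9 14 10)| = 24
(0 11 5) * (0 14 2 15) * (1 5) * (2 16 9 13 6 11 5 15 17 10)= [5, 15, 17, 3, 4, 14, 11, 7, 8, 13, 2, 1, 12, 6, 16, 0, 9, 10]= (0 5 14 16 9 13 6 11 1 15)(2 17 10)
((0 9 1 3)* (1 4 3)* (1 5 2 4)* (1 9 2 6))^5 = (9)(0 2 4 3)(1 6 5) = [2, 6, 4, 0, 3, 1, 5, 7, 8, 9]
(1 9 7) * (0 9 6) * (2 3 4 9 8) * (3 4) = (0 8 2 4 9 7 1 6) = [8, 6, 4, 3, 9, 5, 0, 1, 2, 7]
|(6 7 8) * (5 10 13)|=|(5 10 13)(6 7 8)|=3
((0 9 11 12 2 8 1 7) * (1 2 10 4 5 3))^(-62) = (0 1 5 10 11)(3 4 12 9 7) = [1, 5, 2, 4, 12, 10, 6, 3, 8, 7, 11, 0, 9]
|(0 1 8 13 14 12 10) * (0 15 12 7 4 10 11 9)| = 12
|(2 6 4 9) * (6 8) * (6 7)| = 6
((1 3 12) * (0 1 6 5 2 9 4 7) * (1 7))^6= (1 9 5 12)(2 6 3 4)= [0, 9, 6, 4, 2, 12, 3, 7, 8, 5, 10, 11, 1]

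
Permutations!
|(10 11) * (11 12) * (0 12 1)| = 5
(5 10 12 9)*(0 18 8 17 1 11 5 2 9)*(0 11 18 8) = [8, 18, 9, 3, 4, 10, 6, 7, 17, 2, 12, 5, 11, 13, 14, 15, 16, 1, 0] = (0 8 17 1 18)(2 9)(5 10 12 11)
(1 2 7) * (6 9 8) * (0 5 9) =(0 5 9 8 6)(1 2 7) =[5, 2, 7, 3, 4, 9, 0, 1, 6, 8]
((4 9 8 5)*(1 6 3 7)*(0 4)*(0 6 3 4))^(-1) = (1 7 3)(4 6 5 8 9) = [0, 7, 2, 1, 6, 8, 5, 3, 9, 4]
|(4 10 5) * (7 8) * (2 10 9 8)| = |(2 10 5 4 9 8 7)| = 7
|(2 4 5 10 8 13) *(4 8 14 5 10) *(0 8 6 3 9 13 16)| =60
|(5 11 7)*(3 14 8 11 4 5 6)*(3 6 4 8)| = |(3 14)(4 5 8 11 7)| = 10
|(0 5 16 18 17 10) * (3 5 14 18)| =15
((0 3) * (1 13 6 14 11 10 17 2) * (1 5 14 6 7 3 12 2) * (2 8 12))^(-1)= [3, 17, 0, 7, 4, 2, 6, 13, 12, 9, 11, 14, 8, 1, 5, 15, 16, 10]= (0 3 7 13 1 17 10 11 14 5 2)(8 12)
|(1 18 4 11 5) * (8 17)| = |(1 18 4 11 5)(8 17)| = 10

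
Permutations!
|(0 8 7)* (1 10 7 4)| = |(0 8 4 1 10 7)| = 6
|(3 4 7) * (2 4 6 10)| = |(2 4 7 3 6 10)| = 6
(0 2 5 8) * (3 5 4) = (0 2 4 3 5 8) = [2, 1, 4, 5, 3, 8, 6, 7, 0]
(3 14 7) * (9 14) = (3 9 14 7) = [0, 1, 2, 9, 4, 5, 6, 3, 8, 14, 10, 11, 12, 13, 7]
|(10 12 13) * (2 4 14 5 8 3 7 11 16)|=|(2 4 14 5 8 3 7 11 16)(10 12 13)|=9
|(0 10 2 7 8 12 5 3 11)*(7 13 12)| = |(0 10 2 13 12 5 3 11)(7 8)| = 8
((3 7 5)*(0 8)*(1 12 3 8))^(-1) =(0 8 5 7 3 12 1) =[8, 0, 2, 12, 4, 7, 6, 3, 5, 9, 10, 11, 1]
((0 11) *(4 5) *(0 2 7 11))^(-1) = [0, 1, 11, 3, 5, 4, 6, 2, 8, 9, 10, 7] = (2 11 7)(4 5)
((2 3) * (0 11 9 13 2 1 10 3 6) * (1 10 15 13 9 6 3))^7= (0 11 6)(1 15 13 2 3 10)= [11, 15, 3, 10, 4, 5, 0, 7, 8, 9, 1, 6, 12, 2, 14, 13]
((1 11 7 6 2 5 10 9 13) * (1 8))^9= [0, 8, 6, 3, 4, 2, 7, 11, 13, 10, 5, 1, 12, 9]= (1 8 13 9 10 5 2 6 7 11)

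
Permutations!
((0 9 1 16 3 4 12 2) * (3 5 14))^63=(0 16 3 2 1 14 12 9 5 4)=[16, 14, 1, 2, 0, 4, 6, 7, 8, 5, 10, 11, 9, 13, 12, 15, 3]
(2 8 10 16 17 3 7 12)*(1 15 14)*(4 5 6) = [0, 15, 8, 7, 5, 6, 4, 12, 10, 9, 16, 11, 2, 13, 1, 14, 17, 3] = (1 15 14)(2 8 10 16 17 3 7 12)(4 5 6)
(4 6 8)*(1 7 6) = (1 7 6 8 4) = [0, 7, 2, 3, 1, 5, 8, 6, 4]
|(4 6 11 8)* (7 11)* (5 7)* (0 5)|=|(0 5 7 11 8 4 6)|=7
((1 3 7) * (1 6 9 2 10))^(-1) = (1 10 2 9 6 7 3) = [0, 10, 9, 1, 4, 5, 7, 3, 8, 6, 2]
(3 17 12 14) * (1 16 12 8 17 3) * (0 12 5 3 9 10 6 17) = (0 12 14 1 16 5 3 9 10 6 17 8) = [12, 16, 2, 9, 4, 3, 17, 7, 0, 10, 6, 11, 14, 13, 1, 15, 5, 8]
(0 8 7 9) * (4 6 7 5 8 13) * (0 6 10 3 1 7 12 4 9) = [13, 7, 2, 1, 10, 8, 12, 0, 5, 6, 3, 11, 4, 9] = (0 13 9 6 12 4 10 3 1 7)(5 8)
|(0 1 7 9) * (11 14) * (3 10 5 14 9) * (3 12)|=|(0 1 7 12 3 10 5 14 11 9)|=10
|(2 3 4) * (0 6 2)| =5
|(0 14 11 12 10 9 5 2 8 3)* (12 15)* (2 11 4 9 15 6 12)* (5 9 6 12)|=|(0 14 4 6 5 11 12 10 15 2 8 3)|=12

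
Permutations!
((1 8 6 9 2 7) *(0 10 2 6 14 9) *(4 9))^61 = (0 10 2 7 1 8 14 4 9 6) = [10, 8, 7, 3, 9, 5, 0, 1, 14, 6, 2, 11, 12, 13, 4]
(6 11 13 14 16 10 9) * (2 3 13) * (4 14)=(2 3 13 4 14 16 10 9 6 11)=[0, 1, 3, 13, 14, 5, 11, 7, 8, 6, 9, 2, 12, 4, 16, 15, 10]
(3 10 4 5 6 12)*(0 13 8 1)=(0 13 8 1)(3 10 4 5 6 12)=[13, 0, 2, 10, 5, 6, 12, 7, 1, 9, 4, 11, 3, 8]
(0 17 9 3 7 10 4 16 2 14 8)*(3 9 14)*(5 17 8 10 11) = (0 8)(2 3 7 11 5 17 14 10 4 16) = [8, 1, 3, 7, 16, 17, 6, 11, 0, 9, 4, 5, 12, 13, 10, 15, 2, 14]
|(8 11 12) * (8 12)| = 2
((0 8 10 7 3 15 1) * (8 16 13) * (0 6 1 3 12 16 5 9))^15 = (1 6)(3 15)(7 13)(8 12)(10 16) = [0, 6, 2, 15, 4, 5, 1, 13, 12, 9, 16, 11, 8, 7, 14, 3, 10]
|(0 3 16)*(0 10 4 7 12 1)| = 8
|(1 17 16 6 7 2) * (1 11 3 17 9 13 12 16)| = |(1 9 13 12 16 6 7 2 11 3 17)| = 11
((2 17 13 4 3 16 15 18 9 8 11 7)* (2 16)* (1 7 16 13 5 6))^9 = [0, 1, 2, 3, 4, 5, 6, 7, 15, 16, 10, 18, 12, 13, 14, 8, 9, 17, 11] = (8 15)(9 16)(11 18)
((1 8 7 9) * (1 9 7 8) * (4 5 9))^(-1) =(4 9 5) =[0, 1, 2, 3, 9, 4, 6, 7, 8, 5]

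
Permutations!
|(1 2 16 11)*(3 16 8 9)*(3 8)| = 10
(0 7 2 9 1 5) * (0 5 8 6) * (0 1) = [7, 8, 9, 3, 4, 5, 1, 2, 6, 0] = (0 7 2 9)(1 8 6)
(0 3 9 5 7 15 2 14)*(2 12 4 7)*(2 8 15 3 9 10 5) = (0 9 2 14)(3 10 5 8 15 12 4 7) = [9, 1, 14, 10, 7, 8, 6, 3, 15, 2, 5, 11, 4, 13, 0, 12]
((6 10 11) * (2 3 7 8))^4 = (6 10 11) = [0, 1, 2, 3, 4, 5, 10, 7, 8, 9, 11, 6]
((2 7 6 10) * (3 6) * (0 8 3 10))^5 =(0 8 3 6)(2 10 7) =[8, 1, 10, 6, 4, 5, 0, 2, 3, 9, 7]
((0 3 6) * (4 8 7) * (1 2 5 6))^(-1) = (0 6 5 2 1 3)(4 7 8) = [6, 3, 1, 0, 7, 2, 5, 8, 4]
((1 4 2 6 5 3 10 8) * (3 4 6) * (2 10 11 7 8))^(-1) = (1 8 7 11 3 2 10 4 5 6) = [0, 8, 10, 2, 5, 6, 1, 11, 7, 9, 4, 3]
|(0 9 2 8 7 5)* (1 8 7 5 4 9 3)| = |(0 3 1 8 5)(2 7 4 9)| = 20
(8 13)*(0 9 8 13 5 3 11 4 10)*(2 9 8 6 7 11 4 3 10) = (13)(0 8 5 10)(2 9 6 7 11 3 4) = [8, 1, 9, 4, 2, 10, 7, 11, 5, 6, 0, 3, 12, 13]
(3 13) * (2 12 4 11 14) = [0, 1, 12, 13, 11, 5, 6, 7, 8, 9, 10, 14, 4, 3, 2] = (2 12 4 11 14)(3 13)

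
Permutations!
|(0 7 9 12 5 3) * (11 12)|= |(0 7 9 11 12 5 3)|= 7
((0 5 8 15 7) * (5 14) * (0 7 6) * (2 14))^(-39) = (0 5 6 14 15 2 8) = [5, 1, 8, 3, 4, 6, 14, 7, 0, 9, 10, 11, 12, 13, 15, 2]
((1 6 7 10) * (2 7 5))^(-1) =(1 10 7 2 5 6) =[0, 10, 5, 3, 4, 6, 1, 2, 8, 9, 7]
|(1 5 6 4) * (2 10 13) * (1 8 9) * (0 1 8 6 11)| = |(0 1 5 11)(2 10 13)(4 6)(8 9)| = 12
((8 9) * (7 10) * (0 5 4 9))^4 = (10)(0 8 9 4 5) = [8, 1, 2, 3, 5, 0, 6, 7, 9, 4, 10]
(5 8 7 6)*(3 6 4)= (3 6 5 8 7 4)= [0, 1, 2, 6, 3, 8, 5, 4, 7]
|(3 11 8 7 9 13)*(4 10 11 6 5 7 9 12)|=11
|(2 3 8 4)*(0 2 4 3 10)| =|(0 2 10)(3 8)| =6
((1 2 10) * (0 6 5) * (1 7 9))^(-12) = (1 7 2 9 10) = [0, 7, 9, 3, 4, 5, 6, 2, 8, 10, 1]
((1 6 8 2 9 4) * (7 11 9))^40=(11)=[0, 1, 2, 3, 4, 5, 6, 7, 8, 9, 10, 11]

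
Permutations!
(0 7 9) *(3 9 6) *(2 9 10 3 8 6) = (0 7 2 9)(3 10)(6 8) = [7, 1, 9, 10, 4, 5, 8, 2, 6, 0, 3]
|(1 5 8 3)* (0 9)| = 4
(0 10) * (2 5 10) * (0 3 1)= [2, 0, 5, 1, 4, 10, 6, 7, 8, 9, 3]= (0 2 5 10 3 1)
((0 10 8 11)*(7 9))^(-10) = (0 8)(10 11) = [8, 1, 2, 3, 4, 5, 6, 7, 0, 9, 11, 10]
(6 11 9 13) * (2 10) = [0, 1, 10, 3, 4, 5, 11, 7, 8, 13, 2, 9, 12, 6] = (2 10)(6 11 9 13)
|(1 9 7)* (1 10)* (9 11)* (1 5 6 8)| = |(1 11 9 7 10 5 6 8)| = 8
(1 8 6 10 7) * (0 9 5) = (0 9 5)(1 8 6 10 7) = [9, 8, 2, 3, 4, 0, 10, 1, 6, 5, 7]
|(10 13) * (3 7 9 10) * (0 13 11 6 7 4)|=|(0 13 3 4)(6 7 9 10 11)|=20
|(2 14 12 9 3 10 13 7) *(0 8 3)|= 10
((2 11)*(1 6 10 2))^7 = [0, 10, 1, 3, 4, 5, 2, 7, 8, 9, 11, 6] = (1 10 11 6 2)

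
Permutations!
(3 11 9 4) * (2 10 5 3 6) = (2 10 5 3 11 9 4 6) = [0, 1, 10, 11, 6, 3, 2, 7, 8, 4, 5, 9]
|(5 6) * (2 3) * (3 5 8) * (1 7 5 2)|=6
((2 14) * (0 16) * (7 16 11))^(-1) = (0 16 7 11)(2 14) = [16, 1, 14, 3, 4, 5, 6, 11, 8, 9, 10, 0, 12, 13, 2, 15, 7]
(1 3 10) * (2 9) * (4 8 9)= (1 3 10)(2 4 8 9)= [0, 3, 4, 10, 8, 5, 6, 7, 9, 2, 1]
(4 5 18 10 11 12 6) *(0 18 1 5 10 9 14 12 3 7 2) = (0 18 9 14 12 6 4 10 11 3 7 2)(1 5) = [18, 5, 0, 7, 10, 1, 4, 2, 8, 14, 11, 3, 6, 13, 12, 15, 16, 17, 9]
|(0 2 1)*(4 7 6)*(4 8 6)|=6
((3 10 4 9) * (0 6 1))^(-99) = [0, 1, 2, 10, 9, 5, 6, 7, 8, 3, 4] = (3 10 4 9)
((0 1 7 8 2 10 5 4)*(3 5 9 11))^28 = (0 9 1 11 7 3 8 5 2 4 10) = [9, 11, 4, 8, 10, 2, 6, 3, 5, 1, 0, 7]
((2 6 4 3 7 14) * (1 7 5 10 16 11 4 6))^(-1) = [0, 2, 14, 4, 11, 3, 6, 1, 8, 9, 5, 16, 12, 13, 7, 15, 10] = (1 2 14 7)(3 4 11 16 10 5)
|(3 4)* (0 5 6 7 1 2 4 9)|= |(0 5 6 7 1 2 4 3 9)|= 9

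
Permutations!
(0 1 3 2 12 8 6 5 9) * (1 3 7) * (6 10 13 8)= (0 3 2 12 6 5 9)(1 7)(8 10 13)= [3, 7, 12, 2, 4, 9, 5, 1, 10, 0, 13, 11, 6, 8]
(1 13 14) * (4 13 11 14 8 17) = [0, 11, 2, 3, 13, 5, 6, 7, 17, 9, 10, 14, 12, 8, 1, 15, 16, 4] = (1 11 14)(4 13 8 17)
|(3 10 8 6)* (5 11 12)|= |(3 10 8 6)(5 11 12)|= 12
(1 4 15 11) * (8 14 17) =[0, 4, 2, 3, 15, 5, 6, 7, 14, 9, 10, 1, 12, 13, 17, 11, 16, 8] =(1 4 15 11)(8 14 17)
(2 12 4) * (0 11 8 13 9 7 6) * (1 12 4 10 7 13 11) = (0 1 12 10 7 6)(2 4)(8 11)(9 13) = [1, 12, 4, 3, 2, 5, 0, 6, 11, 13, 7, 8, 10, 9]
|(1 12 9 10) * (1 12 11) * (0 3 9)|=10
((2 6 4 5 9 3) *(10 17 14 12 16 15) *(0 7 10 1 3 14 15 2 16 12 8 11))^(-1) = (0 11 8 14 9 5 4 6 2 16 3 1 15 17 10 7) = [11, 15, 16, 1, 6, 4, 2, 0, 14, 5, 7, 8, 12, 13, 9, 17, 3, 10]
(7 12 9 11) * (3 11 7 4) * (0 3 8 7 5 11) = (0 3)(4 8 7 12 9 5 11) = [3, 1, 2, 0, 8, 11, 6, 12, 7, 5, 10, 4, 9]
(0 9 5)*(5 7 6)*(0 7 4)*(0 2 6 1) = (0 9 4 2 6 5 7 1) = [9, 0, 6, 3, 2, 7, 5, 1, 8, 4]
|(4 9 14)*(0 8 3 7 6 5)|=|(0 8 3 7 6 5)(4 9 14)|=6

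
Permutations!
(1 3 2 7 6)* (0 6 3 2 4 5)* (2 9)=(0 6 1 9 2 7 3 4 5)=[6, 9, 7, 4, 5, 0, 1, 3, 8, 2]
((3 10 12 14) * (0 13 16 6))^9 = (0 13 16 6)(3 10 12 14) = [13, 1, 2, 10, 4, 5, 0, 7, 8, 9, 12, 11, 14, 16, 3, 15, 6]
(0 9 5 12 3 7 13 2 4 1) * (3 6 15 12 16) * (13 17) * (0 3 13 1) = [9, 3, 4, 7, 0, 16, 15, 17, 8, 5, 10, 11, 6, 2, 14, 12, 13, 1] = (0 9 5 16 13 2 4)(1 3 7 17)(6 15 12)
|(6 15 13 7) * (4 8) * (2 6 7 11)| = 10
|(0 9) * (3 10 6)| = |(0 9)(3 10 6)| = 6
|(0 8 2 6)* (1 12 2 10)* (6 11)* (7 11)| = |(0 8 10 1 12 2 7 11 6)| = 9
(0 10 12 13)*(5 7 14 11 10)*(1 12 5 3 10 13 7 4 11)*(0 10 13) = (0 3 13 10 5 4 11)(1 12 7 14) = [3, 12, 2, 13, 11, 4, 6, 14, 8, 9, 5, 0, 7, 10, 1]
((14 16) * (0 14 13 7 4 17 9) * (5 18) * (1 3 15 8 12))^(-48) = (18)(1 15 12 3 8) = [0, 15, 2, 8, 4, 5, 6, 7, 1, 9, 10, 11, 3, 13, 14, 12, 16, 17, 18]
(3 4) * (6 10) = (3 4)(6 10) = [0, 1, 2, 4, 3, 5, 10, 7, 8, 9, 6]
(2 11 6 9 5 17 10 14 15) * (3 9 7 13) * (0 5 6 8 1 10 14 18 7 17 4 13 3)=[5, 10, 11, 9, 13, 4, 17, 3, 1, 6, 18, 8, 12, 0, 15, 2, 16, 14, 7]=(0 5 4 13)(1 10 18 7 3 9 6 17 14 15 2 11 8)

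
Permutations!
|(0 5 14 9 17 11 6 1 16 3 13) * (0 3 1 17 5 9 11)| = 14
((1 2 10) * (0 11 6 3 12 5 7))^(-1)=(0 7 5 12 3 6 11)(1 10 2)=[7, 10, 1, 6, 4, 12, 11, 5, 8, 9, 2, 0, 3]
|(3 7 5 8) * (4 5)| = 5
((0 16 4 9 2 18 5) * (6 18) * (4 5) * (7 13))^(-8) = [16, 1, 18, 3, 2, 0, 4, 7, 8, 6, 10, 11, 12, 13, 14, 15, 5, 17, 9] = (0 16 5)(2 18 9 6 4)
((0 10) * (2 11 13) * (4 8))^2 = (2 13 11) = [0, 1, 13, 3, 4, 5, 6, 7, 8, 9, 10, 2, 12, 11]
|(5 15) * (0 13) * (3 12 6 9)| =|(0 13)(3 12 6 9)(5 15)| =4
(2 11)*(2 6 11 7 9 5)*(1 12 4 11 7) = (1 12 4 11 6 7 9 5 2) = [0, 12, 1, 3, 11, 2, 7, 9, 8, 5, 10, 6, 4]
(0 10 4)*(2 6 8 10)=(0 2 6 8 10 4)=[2, 1, 6, 3, 0, 5, 8, 7, 10, 9, 4]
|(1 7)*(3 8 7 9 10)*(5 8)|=|(1 9 10 3 5 8 7)|=7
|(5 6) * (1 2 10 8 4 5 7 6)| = |(1 2 10 8 4 5)(6 7)| = 6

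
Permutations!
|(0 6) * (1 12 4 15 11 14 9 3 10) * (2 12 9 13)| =28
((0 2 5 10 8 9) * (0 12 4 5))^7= (0 2)(4 5 10 8 9 12)= [2, 1, 0, 3, 5, 10, 6, 7, 9, 12, 8, 11, 4]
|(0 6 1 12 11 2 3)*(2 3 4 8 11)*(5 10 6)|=|(0 5 10 6 1 12 2 4 8 11 3)|=11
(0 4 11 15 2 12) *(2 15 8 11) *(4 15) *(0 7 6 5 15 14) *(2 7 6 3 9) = (0 14)(2 12 6 5 15 4 7 3 9)(8 11) = [14, 1, 12, 9, 7, 15, 5, 3, 11, 2, 10, 8, 6, 13, 0, 4]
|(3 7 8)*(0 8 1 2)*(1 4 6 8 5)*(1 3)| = |(0 5 3 7 4 6 8 1 2)| = 9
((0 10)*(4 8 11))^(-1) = (0 10)(4 11 8) = [10, 1, 2, 3, 11, 5, 6, 7, 4, 9, 0, 8]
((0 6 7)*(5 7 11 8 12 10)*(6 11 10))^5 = [10, 1, 2, 3, 4, 12, 11, 6, 7, 9, 8, 5, 0] = (0 10 8 7 6 11 5 12)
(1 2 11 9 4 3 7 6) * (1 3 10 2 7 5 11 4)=(1 7 6 3 5 11 9)(2 4 10)=[0, 7, 4, 5, 10, 11, 3, 6, 8, 1, 2, 9]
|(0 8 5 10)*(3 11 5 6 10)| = |(0 8 6 10)(3 11 5)| = 12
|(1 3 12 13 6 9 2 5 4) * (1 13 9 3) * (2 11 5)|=8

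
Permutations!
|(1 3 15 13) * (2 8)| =|(1 3 15 13)(2 8)| =4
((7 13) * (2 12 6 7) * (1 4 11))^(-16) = (1 11 4)(2 13 7 6 12) = [0, 11, 13, 3, 1, 5, 12, 6, 8, 9, 10, 4, 2, 7]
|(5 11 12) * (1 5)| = 4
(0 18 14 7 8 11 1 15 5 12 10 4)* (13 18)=(0 13 18 14 7 8 11 1 15 5 12 10 4)=[13, 15, 2, 3, 0, 12, 6, 8, 11, 9, 4, 1, 10, 18, 7, 5, 16, 17, 14]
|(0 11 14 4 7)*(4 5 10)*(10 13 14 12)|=|(0 11 12 10 4 7)(5 13 14)|=6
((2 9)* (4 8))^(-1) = (2 9)(4 8) = [0, 1, 9, 3, 8, 5, 6, 7, 4, 2]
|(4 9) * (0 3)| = 2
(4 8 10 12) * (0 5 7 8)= [5, 1, 2, 3, 0, 7, 6, 8, 10, 9, 12, 11, 4]= (0 5 7 8 10 12 4)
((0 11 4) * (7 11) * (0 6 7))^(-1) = (4 11 7 6) = [0, 1, 2, 3, 11, 5, 4, 6, 8, 9, 10, 7]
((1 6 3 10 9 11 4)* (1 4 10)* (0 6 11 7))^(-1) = (0 7 9 10 11 1 3 6) = [7, 3, 2, 6, 4, 5, 0, 9, 8, 10, 11, 1]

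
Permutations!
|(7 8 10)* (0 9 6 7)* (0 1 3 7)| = |(0 9 6)(1 3 7 8 10)| = 15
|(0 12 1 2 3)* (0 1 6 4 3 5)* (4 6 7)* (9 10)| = 8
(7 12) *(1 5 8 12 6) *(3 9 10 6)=(1 5 8 12 7 3 9 10 6)=[0, 5, 2, 9, 4, 8, 1, 3, 12, 10, 6, 11, 7]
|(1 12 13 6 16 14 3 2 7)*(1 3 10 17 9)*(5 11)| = |(1 12 13 6 16 14 10 17 9)(2 7 3)(5 11)| = 18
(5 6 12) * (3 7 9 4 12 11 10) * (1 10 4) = (1 10 3 7 9)(4 12 5 6 11) = [0, 10, 2, 7, 12, 6, 11, 9, 8, 1, 3, 4, 5]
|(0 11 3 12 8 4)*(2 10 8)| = |(0 11 3 12 2 10 8 4)| = 8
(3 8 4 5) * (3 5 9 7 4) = (3 8)(4 9 7) = [0, 1, 2, 8, 9, 5, 6, 4, 3, 7]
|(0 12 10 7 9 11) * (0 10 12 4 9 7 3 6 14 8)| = 9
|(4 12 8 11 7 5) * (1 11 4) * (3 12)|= |(1 11 7 5)(3 12 8 4)|= 4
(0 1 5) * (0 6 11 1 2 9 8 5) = (0 2 9 8 5 6 11 1) = [2, 0, 9, 3, 4, 6, 11, 7, 5, 8, 10, 1]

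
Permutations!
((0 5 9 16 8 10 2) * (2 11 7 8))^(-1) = (0 2 16 9 5)(7 11 10 8) = [2, 1, 16, 3, 4, 0, 6, 11, 7, 5, 8, 10, 12, 13, 14, 15, 9]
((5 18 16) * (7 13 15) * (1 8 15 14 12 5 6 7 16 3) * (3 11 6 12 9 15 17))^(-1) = (1 3 17 8)(5 12 16 15 9 14 13 7 6 11 18) = [0, 3, 2, 17, 4, 12, 11, 6, 1, 14, 10, 18, 16, 7, 13, 9, 15, 8, 5]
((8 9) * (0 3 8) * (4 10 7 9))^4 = [10, 1, 2, 7, 0, 5, 6, 8, 9, 4, 3] = (0 10 3 7 8 9 4)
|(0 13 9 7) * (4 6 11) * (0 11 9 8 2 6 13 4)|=|(0 4 13 8 2 6 9 7 11)|=9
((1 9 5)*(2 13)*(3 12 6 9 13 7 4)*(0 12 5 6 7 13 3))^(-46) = (13)(0 7)(1 5 3)(4 12) = [7, 5, 2, 1, 12, 3, 6, 0, 8, 9, 10, 11, 4, 13]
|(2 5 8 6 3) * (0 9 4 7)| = 20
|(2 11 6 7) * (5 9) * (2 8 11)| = |(5 9)(6 7 8 11)| = 4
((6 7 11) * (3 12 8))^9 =(12) =[0, 1, 2, 3, 4, 5, 6, 7, 8, 9, 10, 11, 12]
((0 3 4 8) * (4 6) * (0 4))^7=(0 3 6)(4 8)=[3, 1, 2, 6, 8, 5, 0, 7, 4]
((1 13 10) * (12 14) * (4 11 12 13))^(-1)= [0, 10, 2, 3, 1, 5, 6, 7, 8, 9, 13, 4, 11, 14, 12]= (1 10 13 14 12 11 4)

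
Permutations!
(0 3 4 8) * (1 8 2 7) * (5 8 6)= [3, 6, 7, 4, 2, 8, 5, 1, 0]= (0 3 4 2 7 1 6 5 8)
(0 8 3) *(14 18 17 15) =[8, 1, 2, 0, 4, 5, 6, 7, 3, 9, 10, 11, 12, 13, 18, 14, 16, 15, 17] =(0 8 3)(14 18 17 15)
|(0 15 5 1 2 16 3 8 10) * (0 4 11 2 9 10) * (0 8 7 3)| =10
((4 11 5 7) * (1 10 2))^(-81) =(4 7 5 11) =[0, 1, 2, 3, 7, 11, 6, 5, 8, 9, 10, 4]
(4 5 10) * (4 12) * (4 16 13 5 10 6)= [0, 1, 2, 3, 10, 6, 4, 7, 8, 9, 12, 11, 16, 5, 14, 15, 13]= (4 10 12 16 13 5 6)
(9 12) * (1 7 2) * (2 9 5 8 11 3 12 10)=(1 7 9 10 2)(3 12 5 8 11)=[0, 7, 1, 12, 4, 8, 6, 9, 11, 10, 2, 3, 5]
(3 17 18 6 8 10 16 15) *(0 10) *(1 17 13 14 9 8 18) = [10, 17, 2, 13, 4, 5, 18, 7, 0, 8, 16, 11, 12, 14, 9, 3, 15, 1, 6] = (0 10 16 15 3 13 14 9 8)(1 17)(6 18)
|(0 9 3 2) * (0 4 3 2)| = |(0 9 2 4 3)| = 5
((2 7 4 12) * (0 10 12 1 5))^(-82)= [1, 7, 10, 3, 2, 4, 6, 12, 8, 9, 5, 11, 0]= (0 1 7 12)(2 10 5 4)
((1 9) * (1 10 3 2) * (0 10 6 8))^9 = (0 10 3 2 1 9 6 8) = [10, 9, 1, 2, 4, 5, 8, 7, 0, 6, 3]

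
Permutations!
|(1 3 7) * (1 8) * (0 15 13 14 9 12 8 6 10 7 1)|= 42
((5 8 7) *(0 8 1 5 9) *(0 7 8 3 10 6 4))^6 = [3, 1, 2, 10, 0, 5, 4, 7, 8, 9, 6] = (0 3 10 6 4)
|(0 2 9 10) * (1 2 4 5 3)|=|(0 4 5 3 1 2 9 10)|=8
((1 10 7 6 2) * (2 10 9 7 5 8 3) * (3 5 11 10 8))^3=[0, 6, 7, 9, 4, 1, 3, 5, 2, 8, 11, 10]=(1 6 3 9 8 2 7 5)(10 11)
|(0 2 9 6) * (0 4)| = 5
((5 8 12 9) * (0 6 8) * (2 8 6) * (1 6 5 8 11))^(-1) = (0 5 6 1 11 2)(8 9 12) = [5, 11, 0, 3, 4, 6, 1, 7, 9, 12, 10, 2, 8]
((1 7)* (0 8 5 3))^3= (0 3 5 8)(1 7)= [3, 7, 2, 5, 4, 8, 6, 1, 0]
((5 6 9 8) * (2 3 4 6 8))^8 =[0, 1, 6, 9, 2, 5, 3, 7, 8, 4] =(2 6 3 9 4)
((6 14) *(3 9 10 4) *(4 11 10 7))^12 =(14) =[0, 1, 2, 3, 4, 5, 6, 7, 8, 9, 10, 11, 12, 13, 14]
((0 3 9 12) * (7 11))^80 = (12) = [0, 1, 2, 3, 4, 5, 6, 7, 8, 9, 10, 11, 12]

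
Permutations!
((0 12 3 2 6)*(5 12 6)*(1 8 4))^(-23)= (0 6)(1 8 4)(2 5 12 3)= [6, 8, 5, 2, 1, 12, 0, 7, 4, 9, 10, 11, 3]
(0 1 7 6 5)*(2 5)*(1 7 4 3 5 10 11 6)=(0 7 1 4 3 5)(2 10 11 6)=[7, 4, 10, 5, 3, 0, 2, 1, 8, 9, 11, 6]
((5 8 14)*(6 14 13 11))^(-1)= (5 14 6 11 13 8)= [0, 1, 2, 3, 4, 14, 11, 7, 5, 9, 10, 13, 12, 8, 6]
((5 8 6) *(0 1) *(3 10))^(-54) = (10) = [0, 1, 2, 3, 4, 5, 6, 7, 8, 9, 10]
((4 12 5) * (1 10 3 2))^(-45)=(12)(1 2 3 10)=[0, 2, 3, 10, 4, 5, 6, 7, 8, 9, 1, 11, 12]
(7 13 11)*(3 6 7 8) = (3 6 7 13 11 8) = [0, 1, 2, 6, 4, 5, 7, 13, 3, 9, 10, 8, 12, 11]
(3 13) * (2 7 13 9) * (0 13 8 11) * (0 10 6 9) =[13, 1, 7, 0, 4, 5, 9, 8, 11, 2, 6, 10, 12, 3] =(0 13 3)(2 7 8 11 10 6 9)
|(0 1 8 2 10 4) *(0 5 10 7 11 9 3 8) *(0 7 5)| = 11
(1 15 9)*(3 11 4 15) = (1 3 11 4 15 9) = [0, 3, 2, 11, 15, 5, 6, 7, 8, 1, 10, 4, 12, 13, 14, 9]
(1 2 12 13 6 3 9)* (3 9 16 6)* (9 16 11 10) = [0, 2, 12, 11, 4, 5, 16, 7, 8, 1, 9, 10, 13, 3, 14, 15, 6] = (1 2 12 13 3 11 10 9)(6 16)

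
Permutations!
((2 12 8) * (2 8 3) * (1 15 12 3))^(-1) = [0, 12, 3, 2, 4, 5, 6, 7, 8, 9, 10, 11, 15, 13, 14, 1] = (1 12 15)(2 3)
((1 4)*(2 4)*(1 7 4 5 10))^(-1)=(1 10 5 2)(4 7)=[0, 10, 1, 3, 7, 2, 6, 4, 8, 9, 5]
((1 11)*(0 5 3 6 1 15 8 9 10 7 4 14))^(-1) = (0 14 4 7 10 9 8 15 11 1 6 3 5) = [14, 6, 2, 5, 7, 0, 3, 10, 15, 8, 9, 1, 12, 13, 4, 11]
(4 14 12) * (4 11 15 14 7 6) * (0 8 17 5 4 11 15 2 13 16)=(0 8 17 5 4 7 6 11 2 13 16)(12 15 14)=[8, 1, 13, 3, 7, 4, 11, 6, 17, 9, 10, 2, 15, 16, 12, 14, 0, 5]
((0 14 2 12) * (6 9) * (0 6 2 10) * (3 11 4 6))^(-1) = (0 10 14)(2 9 6 4 11 3 12) = [10, 1, 9, 12, 11, 5, 4, 7, 8, 6, 14, 3, 2, 13, 0]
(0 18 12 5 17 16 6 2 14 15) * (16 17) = (0 18 12 5 16 6 2 14 15) = [18, 1, 14, 3, 4, 16, 2, 7, 8, 9, 10, 11, 5, 13, 15, 0, 6, 17, 12]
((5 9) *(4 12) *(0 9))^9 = (4 12) = [0, 1, 2, 3, 12, 5, 6, 7, 8, 9, 10, 11, 4]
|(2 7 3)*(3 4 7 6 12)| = |(2 6 12 3)(4 7)| = 4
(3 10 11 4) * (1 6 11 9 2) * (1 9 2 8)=(1 6 11 4 3 10 2 9 8)=[0, 6, 9, 10, 3, 5, 11, 7, 1, 8, 2, 4]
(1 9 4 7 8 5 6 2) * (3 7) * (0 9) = (0 9 4 3 7 8 5 6 2 1) = [9, 0, 1, 7, 3, 6, 2, 8, 5, 4]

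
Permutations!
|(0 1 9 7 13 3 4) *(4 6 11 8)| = |(0 1 9 7 13 3 6 11 8 4)| = 10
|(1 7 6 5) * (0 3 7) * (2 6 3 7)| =7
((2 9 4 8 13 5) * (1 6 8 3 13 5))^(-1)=(1 13 3 4 9 2 5 8 6)=[0, 13, 5, 4, 9, 8, 1, 7, 6, 2, 10, 11, 12, 3]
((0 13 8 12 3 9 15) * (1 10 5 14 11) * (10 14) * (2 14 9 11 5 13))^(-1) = [15, 11, 0, 12, 4, 14, 6, 7, 13, 1, 5, 3, 8, 10, 2, 9] = (0 15 9 1 11 3 12 8 13 10 5 14 2)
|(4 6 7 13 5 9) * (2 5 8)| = 8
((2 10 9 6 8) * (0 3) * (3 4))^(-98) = (0 4 3)(2 9 8 10 6) = [4, 1, 9, 0, 3, 5, 2, 7, 10, 8, 6]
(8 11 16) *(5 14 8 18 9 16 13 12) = (5 14 8 11 13 12)(9 16 18) = [0, 1, 2, 3, 4, 14, 6, 7, 11, 16, 10, 13, 5, 12, 8, 15, 18, 17, 9]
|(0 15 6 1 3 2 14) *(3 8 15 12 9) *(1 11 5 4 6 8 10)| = |(0 12 9 3 2 14)(1 10)(4 6 11 5)(8 15)| = 12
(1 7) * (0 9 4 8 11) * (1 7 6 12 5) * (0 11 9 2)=(0 2)(1 6 12 5)(4 8 9)=[2, 6, 0, 3, 8, 1, 12, 7, 9, 4, 10, 11, 5]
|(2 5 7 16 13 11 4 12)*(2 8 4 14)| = |(2 5 7 16 13 11 14)(4 12 8)| = 21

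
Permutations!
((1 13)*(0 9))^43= (0 9)(1 13)= [9, 13, 2, 3, 4, 5, 6, 7, 8, 0, 10, 11, 12, 1]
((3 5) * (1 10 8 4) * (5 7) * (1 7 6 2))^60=[0, 3, 5, 4, 1, 8, 7, 10, 2, 9, 6]=(1 3 4)(2 5 8)(6 7 10)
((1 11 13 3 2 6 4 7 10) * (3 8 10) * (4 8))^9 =(1 10 8 6 2 3 7 4 13 11) =[0, 10, 3, 7, 13, 5, 2, 4, 6, 9, 8, 1, 12, 11]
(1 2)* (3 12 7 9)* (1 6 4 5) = [0, 2, 6, 12, 5, 1, 4, 9, 8, 3, 10, 11, 7] = (1 2 6 4 5)(3 12 7 9)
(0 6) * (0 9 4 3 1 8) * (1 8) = (0 6 9 4 3 8) = [6, 1, 2, 8, 3, 5, 9, 7, 0, 4]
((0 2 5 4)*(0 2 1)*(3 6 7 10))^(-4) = (10)(2 4 5) = [0, 1, 4, 3, 5, 2, 6, 7, 8, 9, 10]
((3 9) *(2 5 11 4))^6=(2 11)(4 5)=[0, 1, 11, 3, 5, 4, 6, 7, 8, 9, 10, 2]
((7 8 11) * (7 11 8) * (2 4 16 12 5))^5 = (16) = [0, 1, 2, 3, 4, 5, 6, 7, 8, 9, 10, 11, 12, 13, 14, 15, 16]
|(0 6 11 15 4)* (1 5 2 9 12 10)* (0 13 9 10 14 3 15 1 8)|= |(0 6 11 1 5 2 10 8)(3 15 4 13 9 12 14)|= 56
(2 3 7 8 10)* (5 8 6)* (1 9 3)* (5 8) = (1 9 3 7 6 8 10 2) = [0, 9, 1, 7, 4, 5, 8, 6, 10, 3, 2]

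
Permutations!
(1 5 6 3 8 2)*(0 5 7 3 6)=(0 5)(1 7 3 8 2)=[5, 7, 1, 8, 4, 0, 6, 3, 2]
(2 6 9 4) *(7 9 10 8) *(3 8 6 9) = (2 9 4)(3 8 7)(6 10) = [0, 1, 9, 8, 2, 5, 10, 3, 7, 4, 6]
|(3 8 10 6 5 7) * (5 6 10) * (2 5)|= |(10)(2 5 7 3 8)|= 5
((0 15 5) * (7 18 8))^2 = (0 5 15)(7 8 18) = [5, 1, 2, 3, 4, 15, 6, 8, 18, 9, 10, 11, 12, 13, 14, 0, 16, 17, 7]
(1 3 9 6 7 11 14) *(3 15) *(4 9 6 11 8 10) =(1 15 3 6 7 8 10 4 9 11 14) =[0, 15, 2, 6, 9, 5, 7, 8, 10, 11, 4, 14, 12, 13, 1, 3]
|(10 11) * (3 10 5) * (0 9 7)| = 12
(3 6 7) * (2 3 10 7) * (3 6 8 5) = (2 6)(3 8 5)(7 10) = [0, 1, 6, 8, 4, 3, 2, 10, 5, 9, 7]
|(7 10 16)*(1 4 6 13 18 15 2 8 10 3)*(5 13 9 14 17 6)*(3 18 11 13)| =28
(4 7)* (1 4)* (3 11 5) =(1 4 7)(3 11 5) =[0, 4, 2, 11, 7, 3, 6, 1, 8, 9, 10, 5]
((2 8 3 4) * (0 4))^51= (0 4 2 8 3)= [4, 1, 8, 0, 2, 5, 6, 7, 3]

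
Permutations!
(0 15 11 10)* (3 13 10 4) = (0 15 11 4 3 13 10) = [15, 1, 2, 13, 3, 5, 6, 7, 8, 9, 0, 4, 12, 10, 14, 11]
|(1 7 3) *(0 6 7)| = 5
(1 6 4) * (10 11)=[0, 6, 2, 3, 1, 5, 4, 7, 8, 9, 11, 10]=(1 6 4)(10 11)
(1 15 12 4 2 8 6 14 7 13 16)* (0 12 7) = (0 12 4 2 8 6 14)(1 15 7 13 16) = [12, 15, 8, 3, 2, 5, 14, 13, 6, 9, 10, 11, 4, 16, 0, 7, 1]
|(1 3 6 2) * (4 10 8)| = 12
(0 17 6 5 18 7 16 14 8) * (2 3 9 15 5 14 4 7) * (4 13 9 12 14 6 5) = [17, 1, 3, 12, 7, 18, 6, 16, 0, 15, 10, 11, 14, 9, 8, 4, 13, 5, 2] = (0 17 5 18 2 3 12 14 8)(4 7 16 13 9 15)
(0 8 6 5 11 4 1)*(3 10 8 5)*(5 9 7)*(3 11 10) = [9, 0, 2, 3, 1, 10, 11, 5, 6, 7, 8, 4] = (0 9 7 5 10 8 6 11 4 1)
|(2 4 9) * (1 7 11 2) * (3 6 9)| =|(1 7 11 2 4 3 6 9)| =8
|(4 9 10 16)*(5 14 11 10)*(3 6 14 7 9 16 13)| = |(3 6 14 11 10 13)(4 16)(5 7 9)| = 6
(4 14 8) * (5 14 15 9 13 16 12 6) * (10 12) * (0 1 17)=(0 1 17)(4 15 9 13 16 10 12 6 5 14 8)=[1, 17, 2, 3, 15, 14, 5, 7, 4, 13, 12, 11, 6, 16, 8, 9, 10, 0]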